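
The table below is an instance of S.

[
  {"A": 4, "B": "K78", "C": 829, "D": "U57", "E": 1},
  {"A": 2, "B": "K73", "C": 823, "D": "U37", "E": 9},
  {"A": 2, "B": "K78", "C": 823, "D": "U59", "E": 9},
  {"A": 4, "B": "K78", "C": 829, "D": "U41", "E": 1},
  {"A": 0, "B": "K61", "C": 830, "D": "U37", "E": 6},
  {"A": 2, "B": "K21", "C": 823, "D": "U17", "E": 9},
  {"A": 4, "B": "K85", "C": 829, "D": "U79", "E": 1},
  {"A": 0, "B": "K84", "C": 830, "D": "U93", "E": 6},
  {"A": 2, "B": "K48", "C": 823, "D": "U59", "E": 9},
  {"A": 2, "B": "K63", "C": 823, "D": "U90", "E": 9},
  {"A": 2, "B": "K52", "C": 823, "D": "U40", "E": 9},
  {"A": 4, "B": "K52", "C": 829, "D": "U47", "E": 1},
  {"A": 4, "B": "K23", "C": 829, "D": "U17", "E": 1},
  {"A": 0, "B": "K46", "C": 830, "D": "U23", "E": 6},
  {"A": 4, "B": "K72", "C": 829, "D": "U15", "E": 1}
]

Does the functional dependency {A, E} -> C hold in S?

(A=4, E=1): 6 rows → C = 829, 829, 829, 829, 829, 829 ✓
(A=2, E=9): 6 rows → C = 823, 823, 823, 823, 823, 823 ✓
(A=0, E=6): 3 rows → C = 830, 830, 830 ✓
Every {A, E} value is associated with a single C value, so {A, E} -> C holds.

Yes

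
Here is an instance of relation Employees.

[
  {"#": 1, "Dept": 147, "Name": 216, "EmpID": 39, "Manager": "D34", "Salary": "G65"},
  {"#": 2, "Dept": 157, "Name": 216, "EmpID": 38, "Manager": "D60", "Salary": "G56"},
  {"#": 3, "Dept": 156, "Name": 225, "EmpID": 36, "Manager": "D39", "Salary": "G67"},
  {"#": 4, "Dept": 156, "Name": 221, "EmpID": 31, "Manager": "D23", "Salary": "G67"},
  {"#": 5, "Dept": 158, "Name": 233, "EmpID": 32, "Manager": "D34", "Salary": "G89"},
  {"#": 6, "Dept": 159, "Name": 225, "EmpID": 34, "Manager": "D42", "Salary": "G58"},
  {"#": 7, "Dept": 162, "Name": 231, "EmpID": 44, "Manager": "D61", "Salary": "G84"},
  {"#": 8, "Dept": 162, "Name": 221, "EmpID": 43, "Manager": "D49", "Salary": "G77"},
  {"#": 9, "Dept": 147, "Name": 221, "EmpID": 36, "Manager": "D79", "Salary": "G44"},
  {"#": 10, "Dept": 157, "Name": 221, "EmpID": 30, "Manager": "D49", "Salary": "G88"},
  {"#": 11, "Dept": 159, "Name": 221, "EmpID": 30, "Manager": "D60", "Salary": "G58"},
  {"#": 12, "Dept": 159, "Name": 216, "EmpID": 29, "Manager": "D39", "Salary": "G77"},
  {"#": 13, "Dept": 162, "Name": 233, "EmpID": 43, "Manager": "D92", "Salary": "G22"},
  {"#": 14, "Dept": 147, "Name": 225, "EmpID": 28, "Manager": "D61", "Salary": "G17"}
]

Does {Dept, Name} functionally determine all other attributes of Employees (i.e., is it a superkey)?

Yes

All 14 rows have distinct {Dept, Name} values, so {Dept, Name} → (all attributes) holds and {Dept, Name} is a superkey.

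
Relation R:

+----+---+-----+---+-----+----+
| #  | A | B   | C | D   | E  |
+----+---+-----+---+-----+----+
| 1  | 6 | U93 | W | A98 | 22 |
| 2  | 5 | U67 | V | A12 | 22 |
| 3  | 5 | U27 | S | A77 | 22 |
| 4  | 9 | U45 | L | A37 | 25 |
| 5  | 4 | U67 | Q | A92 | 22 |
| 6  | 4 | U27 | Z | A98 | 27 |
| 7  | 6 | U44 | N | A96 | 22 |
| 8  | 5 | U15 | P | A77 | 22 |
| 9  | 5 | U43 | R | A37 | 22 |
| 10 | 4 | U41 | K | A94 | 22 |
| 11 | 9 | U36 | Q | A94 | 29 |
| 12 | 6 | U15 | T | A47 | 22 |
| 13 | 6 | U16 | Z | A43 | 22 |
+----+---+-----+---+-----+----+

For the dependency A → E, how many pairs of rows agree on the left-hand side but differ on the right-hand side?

A=6: all 4 rows agree on E — 0 pairs.
A=5: all 4 rows agree on E — 0 pairs.
A=9: violating pairs (4,11) — 1 pair.
A=4: violating pairs (5,6), (6,10) — 2 pairs.

3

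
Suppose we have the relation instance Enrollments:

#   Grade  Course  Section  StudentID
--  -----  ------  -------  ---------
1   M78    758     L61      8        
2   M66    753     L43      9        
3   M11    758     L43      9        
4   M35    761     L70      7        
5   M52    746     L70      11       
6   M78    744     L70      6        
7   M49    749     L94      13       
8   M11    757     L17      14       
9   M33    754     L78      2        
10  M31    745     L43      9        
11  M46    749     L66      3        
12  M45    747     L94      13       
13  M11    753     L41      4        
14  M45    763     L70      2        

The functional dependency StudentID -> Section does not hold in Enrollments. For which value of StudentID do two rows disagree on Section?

StudentID=8: row 1 → Section = L61 ✓
StudentID=9: rows 2, 3, 10 → Section = L43, L43, L43 ✓
StudentID=7: row 4 → Section = L70 ✓
StudentID=11: row 5 → Section = L70 ✓
StudentID=6: row 6 → Section = L70 ✓
StudentID=13: rows 7, 12 → Section = L94, L94 ✓
StudentID=14: row 8 → Section = L17 ✓
StudentID=2: rows 9, 14 → Section takes values {L78, L70} — violation
StudentID=3: row 11 → Section = L66 ✓
StudentID=4: row 13 → Section = L41 ✓
The only StudentID value with inconsistent Section is StudentID=2.

2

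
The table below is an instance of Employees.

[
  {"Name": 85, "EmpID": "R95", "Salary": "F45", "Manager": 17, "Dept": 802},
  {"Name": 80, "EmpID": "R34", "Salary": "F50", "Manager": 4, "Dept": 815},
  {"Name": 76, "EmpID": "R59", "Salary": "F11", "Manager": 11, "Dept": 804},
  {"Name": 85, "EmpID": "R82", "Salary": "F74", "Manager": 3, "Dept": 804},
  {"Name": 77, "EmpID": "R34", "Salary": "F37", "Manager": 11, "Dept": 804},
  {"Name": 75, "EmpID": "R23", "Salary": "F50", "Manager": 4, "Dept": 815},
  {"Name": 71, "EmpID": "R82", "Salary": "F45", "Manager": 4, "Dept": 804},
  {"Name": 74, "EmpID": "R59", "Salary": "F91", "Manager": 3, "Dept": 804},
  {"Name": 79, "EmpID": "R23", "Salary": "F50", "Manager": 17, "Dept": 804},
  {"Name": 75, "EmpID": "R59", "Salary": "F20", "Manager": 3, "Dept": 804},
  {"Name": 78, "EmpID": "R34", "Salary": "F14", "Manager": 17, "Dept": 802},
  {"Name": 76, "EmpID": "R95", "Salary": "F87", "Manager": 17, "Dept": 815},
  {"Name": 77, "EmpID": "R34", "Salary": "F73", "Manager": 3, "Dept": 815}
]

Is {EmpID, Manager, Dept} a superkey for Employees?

Two distinct rows share (EmpID=R59, Manager=3, Dept=804), so {EmpID, Manager, Dept} does not determine every attribute — not a superkey.

No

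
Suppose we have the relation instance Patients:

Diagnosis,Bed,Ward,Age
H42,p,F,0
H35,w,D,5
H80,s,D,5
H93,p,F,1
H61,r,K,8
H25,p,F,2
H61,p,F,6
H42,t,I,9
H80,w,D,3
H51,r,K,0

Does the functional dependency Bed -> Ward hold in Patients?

Yes

Bed=p: 4 rows → Ward = F, F, F, F ✓
Bed=w: 2 rows → Ward = D, D ✓
Bed=s: 1 row → Ward = D ✓
Bed=r: 2 rows → Ward = K, K ✓
Bed=t: 1 row → Ward = I ✓
Every Bed value is associated with a single Ward value, so Bed -> Ward holds.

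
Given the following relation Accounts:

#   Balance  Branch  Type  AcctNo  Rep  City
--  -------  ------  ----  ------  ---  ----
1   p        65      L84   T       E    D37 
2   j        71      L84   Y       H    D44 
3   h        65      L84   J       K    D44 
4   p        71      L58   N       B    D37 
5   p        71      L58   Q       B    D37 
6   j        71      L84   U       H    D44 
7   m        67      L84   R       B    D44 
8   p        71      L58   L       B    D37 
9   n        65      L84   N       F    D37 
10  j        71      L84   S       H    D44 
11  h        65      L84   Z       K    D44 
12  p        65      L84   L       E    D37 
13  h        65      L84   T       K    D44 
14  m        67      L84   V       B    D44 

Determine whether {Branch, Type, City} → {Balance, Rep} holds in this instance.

No

(Branch=65, Type=L84, City=D37): rows 1, 9, 12 → {Balance,Rep} takes values {(p, E), (n, F)} — violation
(Branch=71, Type=L84, City=D44): rows 2, 6, 10 → {Balance,Rep} = (j, H), (j, H), (j, H) ✓
(Branch=65, Type=L84, City=D44): rows 3, 11, 13 → {Balance,Rep} = (h, K), (h, K), (h, K) ✓
(Branch=71, Type=L58, City=D37): rows 4, 5, 8 → {Balance,Rep} = (p, B), (p, B), (p, B) ✓
(Branch=67, Type=L84, City=D44): rows 7, 14 → {Balance,Rep} = (m, B), (m, B) ✓
Two rows agree on {Branch, Type, City} but differ on {Balance, Rep}, so {Branch, Type, City} → {Balance, Rep} does not hold.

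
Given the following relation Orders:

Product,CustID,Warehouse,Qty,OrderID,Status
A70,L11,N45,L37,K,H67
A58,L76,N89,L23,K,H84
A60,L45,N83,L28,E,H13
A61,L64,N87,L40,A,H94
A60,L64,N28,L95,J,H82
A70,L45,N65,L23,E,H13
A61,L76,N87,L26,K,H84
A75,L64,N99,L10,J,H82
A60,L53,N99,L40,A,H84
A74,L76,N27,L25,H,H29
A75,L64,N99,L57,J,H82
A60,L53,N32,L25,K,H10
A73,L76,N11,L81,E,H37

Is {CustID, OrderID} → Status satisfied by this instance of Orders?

(CustID=L11, OrderID=K): 1 row → Status = H67 ✓
(CustID=L76, OrderID=K): 2 rows → Status = H84, H84 ✓
(CustID=L45, OrderID=E): 2 rows → Status = H13, H13 ✓
(CustID=L64, OrderID=A): 1 row → Status = H94 ✓
(CustID=L64, OrderID=J): 3 rows → Status = H82, H82, H82 ✓
(CustID=L53, OrderID=A): 1 row → Status = H84 ✓
(CustID=L76, OrderID=H): 1 row → Status = H29 ✓
(CustID=L53, OrderID=K): 1 row → Status = H10 ✓
(CustID=L76, OrderID=E): 1 row → Status = H37 ✓
Every {CustID, OrderID} value is associated with a single Status value, so {CustID, OrderID} → Status holds.

Yes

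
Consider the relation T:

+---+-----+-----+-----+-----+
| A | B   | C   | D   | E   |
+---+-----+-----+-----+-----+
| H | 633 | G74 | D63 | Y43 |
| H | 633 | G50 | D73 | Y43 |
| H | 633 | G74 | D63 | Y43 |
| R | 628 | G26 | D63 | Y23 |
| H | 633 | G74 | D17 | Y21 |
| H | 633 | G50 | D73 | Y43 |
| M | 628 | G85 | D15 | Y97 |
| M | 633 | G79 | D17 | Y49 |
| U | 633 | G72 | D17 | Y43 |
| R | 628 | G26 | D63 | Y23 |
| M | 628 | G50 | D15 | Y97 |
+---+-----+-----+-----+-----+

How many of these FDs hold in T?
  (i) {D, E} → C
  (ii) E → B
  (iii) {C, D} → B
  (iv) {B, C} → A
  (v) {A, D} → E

(i) {D, E} → C: (D=D15, E=Y97): 2 rows → C takes values {G85, G50} — violation — fails.
(ii) E → B: every LHS value maps to a single RHS value — holds.
(iii) {C, D} → B: every LHS value maps to a single RHS value — holds.
(iv) {B, C} → A: every LHS value maps to a single RHS value — holds.
(v) {A, D} → E: every LHS value maps to a single RHS value — holds.
4 of the 5 dependencies hold.

4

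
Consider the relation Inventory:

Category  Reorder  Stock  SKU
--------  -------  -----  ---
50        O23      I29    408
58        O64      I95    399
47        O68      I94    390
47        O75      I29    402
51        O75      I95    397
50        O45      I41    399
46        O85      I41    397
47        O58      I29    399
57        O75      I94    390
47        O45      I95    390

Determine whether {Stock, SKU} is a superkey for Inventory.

Two distinct rows share (Stock=I94, SKU=390), so {Stock, SKU} does not determine every attribute — not a superkey.

No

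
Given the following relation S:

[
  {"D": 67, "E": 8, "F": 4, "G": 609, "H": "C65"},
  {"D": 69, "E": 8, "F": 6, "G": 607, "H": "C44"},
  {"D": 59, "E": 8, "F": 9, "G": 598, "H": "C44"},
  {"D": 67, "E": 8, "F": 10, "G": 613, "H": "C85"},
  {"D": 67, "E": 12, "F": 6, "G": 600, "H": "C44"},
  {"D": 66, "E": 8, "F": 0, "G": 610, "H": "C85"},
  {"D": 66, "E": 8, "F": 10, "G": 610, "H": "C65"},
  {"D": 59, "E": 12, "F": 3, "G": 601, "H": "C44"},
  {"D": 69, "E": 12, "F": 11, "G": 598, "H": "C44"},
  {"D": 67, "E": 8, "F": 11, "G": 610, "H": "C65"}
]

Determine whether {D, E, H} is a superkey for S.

Two distinct rows share (D=67, E=8, H=C65), so {D, E, H} does not determine every attribute — not a superkey.

No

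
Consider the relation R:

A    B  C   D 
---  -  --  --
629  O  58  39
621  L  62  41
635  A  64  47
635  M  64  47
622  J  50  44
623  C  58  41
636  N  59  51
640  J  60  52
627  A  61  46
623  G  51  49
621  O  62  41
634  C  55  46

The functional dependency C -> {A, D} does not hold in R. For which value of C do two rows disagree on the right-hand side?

C=58: 2 rows → {A,D} takes values {(629, 39), (623, 41)} — violation
C=62: 2 rows → {A,D} = (621, 41), (621, 41) ✓
C=64: 2 rows → {A,D} = (635, 47), (635, 47) ✓
C=50: 1 row → {A,D} = (622, 44) ✓
C=59: 1 row → {A,D} = (636, 51) ✓
C=60: 1 row → {A,D} = (640, 52) ✓
C=61: 1 row → {A,D} = (627, 46) ✓
C=51: 1 row → {A,D} = (623, 49) ✓
C=55: 1 row → {A,D} = (634, 46) ✓
The only C value with inconsistent RHS is C=58.

58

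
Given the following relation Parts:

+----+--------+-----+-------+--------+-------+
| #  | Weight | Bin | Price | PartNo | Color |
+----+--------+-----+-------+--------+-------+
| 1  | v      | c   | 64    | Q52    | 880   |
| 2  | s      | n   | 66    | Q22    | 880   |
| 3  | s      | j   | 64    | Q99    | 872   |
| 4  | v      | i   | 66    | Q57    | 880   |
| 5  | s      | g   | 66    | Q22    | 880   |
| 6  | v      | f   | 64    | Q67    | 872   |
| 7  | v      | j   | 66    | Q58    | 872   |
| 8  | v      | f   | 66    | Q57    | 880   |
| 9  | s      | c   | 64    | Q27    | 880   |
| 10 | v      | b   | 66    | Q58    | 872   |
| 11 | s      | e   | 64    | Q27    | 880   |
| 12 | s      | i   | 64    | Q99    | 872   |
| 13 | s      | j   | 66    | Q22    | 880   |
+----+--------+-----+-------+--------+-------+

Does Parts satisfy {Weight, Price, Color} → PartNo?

Yes

(Weight=v, Price=64, Color=880): row 1 → PartNo = Q52 ✓
(Weight=s, Price=66, Color=880): rows 2, 5, 13 → PartNo = Q22, Q22, Q22 ✓
(Weight=s, Price=64, Color=872): rows 3, 12 → PartNo = Q99, Q99 ✓
(Weight=v, Price=66, Color=880): rows 4, 8 → PartNo = Q57, Q57 ✓
(Weight=v, Price=64, Color=872): row 6 → PartNo = Q67 ✓
(Weight=v, Price=66, Color=872): rows 7, 10 → PartNo = Q58, Q58 ✓
(Weight=s, Price=64, Color=880): rows 9, 11 → PartNo = Q27, Q27 ✓
Every {Weight, Price, Color} value is associated with a single PartNo value, so {Weight, Price, Color} → PartNo holds.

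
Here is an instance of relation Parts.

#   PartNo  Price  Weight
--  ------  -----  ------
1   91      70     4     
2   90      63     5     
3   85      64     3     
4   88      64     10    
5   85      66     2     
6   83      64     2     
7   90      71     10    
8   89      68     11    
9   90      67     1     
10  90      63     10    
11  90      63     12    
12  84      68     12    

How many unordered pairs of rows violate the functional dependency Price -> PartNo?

4

Price=63: all 3 rows agree on PartNo — 0 pairs.
Price=64: violating pairs (3,4), (3,6), (4,6) — 3 pairs.
Price=68: violating pairs (8,12) — 1 pair.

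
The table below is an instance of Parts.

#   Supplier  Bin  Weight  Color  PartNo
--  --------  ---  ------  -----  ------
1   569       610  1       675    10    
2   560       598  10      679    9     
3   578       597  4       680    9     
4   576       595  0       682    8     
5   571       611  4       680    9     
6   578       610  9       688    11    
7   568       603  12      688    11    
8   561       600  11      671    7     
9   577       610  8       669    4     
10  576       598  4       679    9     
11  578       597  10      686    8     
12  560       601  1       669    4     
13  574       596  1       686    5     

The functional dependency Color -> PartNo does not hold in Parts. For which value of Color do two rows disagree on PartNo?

Color=675: row 1 → PartNo = 10 ✓
Color=679: rows 2, 10 → PartNo = 9, 9 ✓
Color=680: rows 3, 5 → PartNo = 9, 9 ✓
Color=682: row 4 → PartNo = 8 ✓
Color=688: rows 6, 7 → PartNo = 11, 11 ✓
Color=671: row 8 → PartNo = 7 ✓
Color=669: rows 9, 12 → PartNo = 4, 4 ✓
Color=686: rows 11, 13 → PartNo takes values {8, 5} — violation
The only Color value with inconsistent PartNo is Color=686.

686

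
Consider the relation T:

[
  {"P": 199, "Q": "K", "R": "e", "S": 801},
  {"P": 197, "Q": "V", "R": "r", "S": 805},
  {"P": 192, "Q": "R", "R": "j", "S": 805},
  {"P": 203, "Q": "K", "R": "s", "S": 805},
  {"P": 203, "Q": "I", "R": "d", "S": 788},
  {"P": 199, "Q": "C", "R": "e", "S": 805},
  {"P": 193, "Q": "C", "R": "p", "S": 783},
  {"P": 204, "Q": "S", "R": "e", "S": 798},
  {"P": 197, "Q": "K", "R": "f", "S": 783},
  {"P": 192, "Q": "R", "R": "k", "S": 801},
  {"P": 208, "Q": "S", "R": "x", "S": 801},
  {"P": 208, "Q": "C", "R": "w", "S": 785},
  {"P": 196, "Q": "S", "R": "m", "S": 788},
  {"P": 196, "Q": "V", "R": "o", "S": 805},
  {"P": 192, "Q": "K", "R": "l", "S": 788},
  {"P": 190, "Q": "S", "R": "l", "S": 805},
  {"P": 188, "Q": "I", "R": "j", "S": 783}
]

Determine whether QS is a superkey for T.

Two distinct rows share (Q=V, S=805), so QS does not determine every attribute — not a superkey.

No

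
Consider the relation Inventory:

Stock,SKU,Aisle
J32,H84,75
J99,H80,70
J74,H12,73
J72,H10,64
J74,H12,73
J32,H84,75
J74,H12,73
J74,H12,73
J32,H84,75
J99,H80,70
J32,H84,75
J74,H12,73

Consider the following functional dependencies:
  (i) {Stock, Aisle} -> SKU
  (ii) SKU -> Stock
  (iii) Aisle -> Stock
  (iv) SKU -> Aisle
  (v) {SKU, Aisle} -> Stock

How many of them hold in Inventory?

5

(i) {Stock, Aisle} -> SKU: every LHS value maps to a single RHS value — holds.
(ii) SKU -> Stock: every LHS value maps to a single RHS value — holds.
(iii) Aisle -> Stock: every LHS value maps to a single RHS value — holds.
(iv) SKU -> Aisle: every LHS value maps to a single RHS value — holds.
(v) {SKU, Aisle} -> Stock: every LHS value maps to a single RHS value — holds.
5 of the 5 dependencies hold.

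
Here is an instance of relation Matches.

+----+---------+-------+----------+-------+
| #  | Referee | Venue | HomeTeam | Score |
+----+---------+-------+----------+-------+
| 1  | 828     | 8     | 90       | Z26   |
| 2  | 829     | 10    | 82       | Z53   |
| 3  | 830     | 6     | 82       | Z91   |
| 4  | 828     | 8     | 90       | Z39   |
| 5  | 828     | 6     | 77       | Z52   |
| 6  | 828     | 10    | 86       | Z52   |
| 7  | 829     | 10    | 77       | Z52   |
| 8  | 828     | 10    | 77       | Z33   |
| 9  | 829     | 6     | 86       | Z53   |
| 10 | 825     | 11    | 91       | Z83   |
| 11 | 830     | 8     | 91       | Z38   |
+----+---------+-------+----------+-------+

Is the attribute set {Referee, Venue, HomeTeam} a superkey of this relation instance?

Rows 1 and 4 have the same {Referee, Venue, HomeTeam} value (Referee=828, Venue=8, HomeTeam=90) but are distinct tuples, so {Referee, Venue, HomeTeam} does not determine every attribute — not a superkey.

No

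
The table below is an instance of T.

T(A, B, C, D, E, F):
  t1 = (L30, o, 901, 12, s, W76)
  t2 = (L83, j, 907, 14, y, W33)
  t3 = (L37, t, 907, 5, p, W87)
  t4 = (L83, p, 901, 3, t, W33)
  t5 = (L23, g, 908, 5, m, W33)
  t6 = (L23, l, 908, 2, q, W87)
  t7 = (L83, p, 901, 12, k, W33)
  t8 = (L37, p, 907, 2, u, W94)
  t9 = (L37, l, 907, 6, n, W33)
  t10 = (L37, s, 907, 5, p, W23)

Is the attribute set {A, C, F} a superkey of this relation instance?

No

Rows 4 and 7 have the same {A, C, F} value (A=L83, C=901, F=W33) but are distinct tuples, so {A, C, F} does not determine every attribute — not a superkey.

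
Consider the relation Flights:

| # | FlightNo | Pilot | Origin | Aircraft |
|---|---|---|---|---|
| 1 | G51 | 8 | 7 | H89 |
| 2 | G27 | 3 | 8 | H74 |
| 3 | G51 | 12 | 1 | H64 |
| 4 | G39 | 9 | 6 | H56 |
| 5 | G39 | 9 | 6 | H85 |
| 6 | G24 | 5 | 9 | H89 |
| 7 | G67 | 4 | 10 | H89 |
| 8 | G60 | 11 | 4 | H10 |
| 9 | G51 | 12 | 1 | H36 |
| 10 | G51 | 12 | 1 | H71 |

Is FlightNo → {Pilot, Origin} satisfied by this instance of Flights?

FlightNo=G51: rows 1, 3, 9, 10 → {Pilot,Origin} takes values {(8, 7), (12, 1)} — violation
FlightNo=G27: row 2 → {Pilot,Origin} = (3, 8) ✓
FlightNo=G39: rows 4, 5 → {Pilot,Origin} = (9, 6), (9, 6) ✓
FlightNo=G24: row 6 → {Pilot,Origin} = (5, 9) ✓
FlightNo=G67: row 7 → {Pilot,Origin} = (4, 10) ✓
FlightNo=G60: row 8 → {Pilot,Origin} = (11, 4) ✓
Two rows agree on FlightNo but differ on {Pilot, Origin}, so FlightNo → {Pilot, Origin} does not hold.

No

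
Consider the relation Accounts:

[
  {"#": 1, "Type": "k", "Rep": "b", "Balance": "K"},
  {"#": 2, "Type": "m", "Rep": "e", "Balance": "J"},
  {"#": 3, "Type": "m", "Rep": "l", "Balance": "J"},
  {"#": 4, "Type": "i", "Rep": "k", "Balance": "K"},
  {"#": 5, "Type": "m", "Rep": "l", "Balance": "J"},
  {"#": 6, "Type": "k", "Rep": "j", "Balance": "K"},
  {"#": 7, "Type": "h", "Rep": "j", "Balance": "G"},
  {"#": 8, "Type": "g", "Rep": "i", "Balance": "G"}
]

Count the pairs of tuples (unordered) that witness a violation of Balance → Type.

3

Balance=K: violating pairs (1,4), (4,6) — 2 pairs.
Balance=J: all 3 rows agree on Type — 0 pairs.
Balance=G: violating pairs (7,8) — 1 pair.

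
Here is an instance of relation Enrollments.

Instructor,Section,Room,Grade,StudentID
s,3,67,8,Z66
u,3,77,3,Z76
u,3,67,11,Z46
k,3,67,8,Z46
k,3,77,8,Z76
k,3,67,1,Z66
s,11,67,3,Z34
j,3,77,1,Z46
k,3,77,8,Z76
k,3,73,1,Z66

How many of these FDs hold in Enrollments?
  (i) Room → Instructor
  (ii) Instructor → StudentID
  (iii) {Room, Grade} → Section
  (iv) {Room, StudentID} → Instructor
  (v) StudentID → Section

2

(i) Room → Instructor: Room=67: 5 rows → Instructor takes values {s, u, k} — violation; Room=77: 4 rows → Instructor takes values {u, k, j} — violation — fails.
(ii) Instructor → StudentID: Instructor=s: 2 rows → StudentID takes values {Z66, Z34} — violation; Instructor=u: 2 rows → StudentID takes values {Z76, Z46} — violation; Instructor=k: 5 rows → StudentID takes values {Z46, Z76, Z66} — violation — fails.
(iii) {Room, Grade} → Section: every LHS value maps to a single RHS value — holds.
(iv) {Room, StudentID} → Instructor: (Room=67, StudentID=Z66): 2 rows → Instructor takes values {s, k} — violation; (Room=77, StudentID=Z76): 3 rows → Instructor takes values {u, k} — violation; (Room=67, StudentID=Z46): 2 rows → Instructor takes values {u, k} — violation — fails.
(v) StudentID → Section: every LHS value maps to a single RHS value — holds.
2 of the 5 dependencies hold.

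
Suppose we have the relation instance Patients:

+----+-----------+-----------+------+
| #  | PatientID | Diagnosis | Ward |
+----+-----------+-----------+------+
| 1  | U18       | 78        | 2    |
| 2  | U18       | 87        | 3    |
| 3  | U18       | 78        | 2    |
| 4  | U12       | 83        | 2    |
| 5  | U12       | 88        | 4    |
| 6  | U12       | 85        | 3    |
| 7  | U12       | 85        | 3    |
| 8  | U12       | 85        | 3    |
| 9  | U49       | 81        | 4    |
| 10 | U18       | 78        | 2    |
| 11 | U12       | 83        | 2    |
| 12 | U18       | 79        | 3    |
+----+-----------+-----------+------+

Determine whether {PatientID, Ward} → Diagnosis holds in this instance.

(PatientID=U18, Ward=2): rows 1, 3, 10 → Diagnosis = 78, 78, 78 ✓
(PatientID=U18, Ward=3): rows 2, 12 → Diagnosis takes values {87, 79} — violation
(PatientID=U12, Ward=2): rows 4, 11 → Diagnosis = 83, 83 ✓
(PatientID=U12, Ward=4): row 5 → Diagnosis = 88 ✓
(PatientID=U12, Ward=3): rows 6, 7, 8 → Diagnosis = 85, 85, 85 ✓
(PatientID=U49, Ward=4): row 9 → Diagnosis = 81 ✓
Two rows agree on {PatientID, Ward} but differ on Diagnosis, so {PatientID, Ward} → Diagnosis does not hold.

No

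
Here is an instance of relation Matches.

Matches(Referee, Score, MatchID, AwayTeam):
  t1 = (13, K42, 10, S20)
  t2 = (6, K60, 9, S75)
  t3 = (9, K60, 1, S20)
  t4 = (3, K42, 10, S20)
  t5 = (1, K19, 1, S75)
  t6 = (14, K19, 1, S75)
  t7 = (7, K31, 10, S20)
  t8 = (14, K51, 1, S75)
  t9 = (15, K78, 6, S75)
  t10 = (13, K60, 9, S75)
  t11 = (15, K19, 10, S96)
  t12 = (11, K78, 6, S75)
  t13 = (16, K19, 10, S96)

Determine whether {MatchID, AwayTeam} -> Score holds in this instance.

No

(MatchID=10, AwayTeam=S20): rows 1, 4, 7 → Score takes values {K42, K31} — violation
(MatchID=9, AwayTeam=S75): rows 2, 10 → Score = K60, K60 ✓
(MatchID=1, AwayTeam=S20): row 3 → Score = K60 ✓
(MatchID=1, AwayTeam=S75): rows 5, 6, 8 → Score takes values {K19, K51} — violation
(MatchID=6, AwayTeam=S75): rows 9, 12 → Score = K78, K78 ✓
(MatchID=10, AwayTeam=S96): rows 11, 13 → Score = K19, K19 ✓
Two rows agree on {MatchID, AwayTeam} but differ on Score, so {MatchID, AwayTeam} -> Score does not hold.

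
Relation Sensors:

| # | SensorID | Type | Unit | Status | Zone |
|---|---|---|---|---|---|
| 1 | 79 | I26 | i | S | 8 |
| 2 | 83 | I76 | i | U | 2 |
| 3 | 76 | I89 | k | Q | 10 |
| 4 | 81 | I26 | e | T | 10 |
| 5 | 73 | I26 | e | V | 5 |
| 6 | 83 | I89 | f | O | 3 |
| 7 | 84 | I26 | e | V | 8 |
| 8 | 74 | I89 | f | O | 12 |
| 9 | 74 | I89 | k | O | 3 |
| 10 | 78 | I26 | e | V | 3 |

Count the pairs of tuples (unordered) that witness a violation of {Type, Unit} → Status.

(Type=I89, Unit=k): violating pairs (3,9) — 1 pair.
(Type=I26, Unit=e): violating pairs (4,5), (4,7), (4,10) — 3 pairs.
(Type=I89, Unit=f): all 2 rows agree on Status — 0 pairs.

4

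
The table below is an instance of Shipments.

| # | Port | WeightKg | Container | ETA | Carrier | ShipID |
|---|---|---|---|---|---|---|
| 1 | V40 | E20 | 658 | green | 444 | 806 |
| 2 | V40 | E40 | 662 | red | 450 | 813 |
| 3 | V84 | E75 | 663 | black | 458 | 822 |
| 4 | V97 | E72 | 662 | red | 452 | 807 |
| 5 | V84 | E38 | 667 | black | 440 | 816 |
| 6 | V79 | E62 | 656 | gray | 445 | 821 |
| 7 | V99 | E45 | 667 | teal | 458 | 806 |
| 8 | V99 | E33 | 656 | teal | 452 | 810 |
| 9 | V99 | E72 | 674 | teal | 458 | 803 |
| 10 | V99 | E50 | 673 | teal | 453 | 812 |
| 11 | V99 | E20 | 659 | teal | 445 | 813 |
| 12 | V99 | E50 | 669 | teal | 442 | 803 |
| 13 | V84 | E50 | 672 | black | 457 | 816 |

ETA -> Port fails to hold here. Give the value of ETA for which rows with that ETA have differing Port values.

red

ETA=green: row 1 → Port = V40 ✓
ETA=red: rows 2, 4 → Port takes values {V40, V97} — violation
ETA=black: rows 3, 5, 13 → Port = V84, V84, V84 ✓
ETA=gray: row 6 → Port = V79 ✓
ETA=teal: rows 7, 8, 9, 10, 11, 12 → Port = V99, V99, V99, V99, V99, V99 ✓
The only ETA value with inconsistent Port is ETA=red.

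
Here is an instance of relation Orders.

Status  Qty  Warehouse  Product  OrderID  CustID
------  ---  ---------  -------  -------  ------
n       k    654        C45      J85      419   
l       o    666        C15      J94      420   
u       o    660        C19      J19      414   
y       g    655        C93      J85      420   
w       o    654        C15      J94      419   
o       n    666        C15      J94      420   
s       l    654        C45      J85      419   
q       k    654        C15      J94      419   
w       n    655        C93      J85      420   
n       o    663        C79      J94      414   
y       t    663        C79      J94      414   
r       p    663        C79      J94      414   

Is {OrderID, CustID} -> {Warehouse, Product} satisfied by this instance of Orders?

(OrderID=J85, CustID=419): 2 rows → {Warehouse,Product} = (654, C45), (654, C45) ✓
(OrderID=J94, CustID=420): 2 rows → {Warehouse,Product} = (666, C15), (666, C15) ✓
(OrderID=J19, CustID=414): 1 row → {Warehouse,Product} = (660, C19) ✓
(OrderID=J85, CustID=420): 2 rows → {Warehouse,Product} = (655, C93), (655, C93) ✓
(OrderID=J94, CustID=419): 2 rows → {Warehouse,Product} = (654, C15), (654, C15) ✓
(OrderID=J94, CustID=414): 3 rows → {Warehouse,Product} = (663, C79), (663, C79), (663, C79) ✓
Every {OrderID, CustID} value is associated with a single {Warehouse, Product} value, so {OrderID, CustID} -> {Warehouse, Product} holds.

Yes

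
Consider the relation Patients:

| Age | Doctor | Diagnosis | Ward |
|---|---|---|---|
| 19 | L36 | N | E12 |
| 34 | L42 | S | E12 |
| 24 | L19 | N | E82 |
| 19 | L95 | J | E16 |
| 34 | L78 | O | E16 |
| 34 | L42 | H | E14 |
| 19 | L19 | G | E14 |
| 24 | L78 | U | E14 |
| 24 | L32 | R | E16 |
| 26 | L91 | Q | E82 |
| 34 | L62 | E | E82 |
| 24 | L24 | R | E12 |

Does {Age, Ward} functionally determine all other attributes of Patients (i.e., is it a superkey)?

Yes

All 12 rows have distinct {Age, Ward} values, so {Age, Ward} → (all attributes) holds and {Age, Ward} is a superkey.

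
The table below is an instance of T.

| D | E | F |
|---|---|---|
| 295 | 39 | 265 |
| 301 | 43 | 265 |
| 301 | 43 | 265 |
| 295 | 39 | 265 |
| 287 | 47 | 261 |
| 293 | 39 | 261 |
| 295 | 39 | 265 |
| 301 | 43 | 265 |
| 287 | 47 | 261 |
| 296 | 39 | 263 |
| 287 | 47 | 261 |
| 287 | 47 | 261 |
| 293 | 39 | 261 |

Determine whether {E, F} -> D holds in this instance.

(E=39, F=265): 3 rows → D = 295, 295, 295 ✓
(E=43, F=265): 3 rows → D = 301, 301, 301 ✓
(E=47, F=261): 4 rows → D = 287, 287, 287, 287 ✓
(E=39, F=261): 2 rows → D = 293, 293 ✓
(E=39, F=263): 1 row → D = 296 ✓
Every {E, F} value is associated with a single D value, so {E, F} -> D holds.

Yes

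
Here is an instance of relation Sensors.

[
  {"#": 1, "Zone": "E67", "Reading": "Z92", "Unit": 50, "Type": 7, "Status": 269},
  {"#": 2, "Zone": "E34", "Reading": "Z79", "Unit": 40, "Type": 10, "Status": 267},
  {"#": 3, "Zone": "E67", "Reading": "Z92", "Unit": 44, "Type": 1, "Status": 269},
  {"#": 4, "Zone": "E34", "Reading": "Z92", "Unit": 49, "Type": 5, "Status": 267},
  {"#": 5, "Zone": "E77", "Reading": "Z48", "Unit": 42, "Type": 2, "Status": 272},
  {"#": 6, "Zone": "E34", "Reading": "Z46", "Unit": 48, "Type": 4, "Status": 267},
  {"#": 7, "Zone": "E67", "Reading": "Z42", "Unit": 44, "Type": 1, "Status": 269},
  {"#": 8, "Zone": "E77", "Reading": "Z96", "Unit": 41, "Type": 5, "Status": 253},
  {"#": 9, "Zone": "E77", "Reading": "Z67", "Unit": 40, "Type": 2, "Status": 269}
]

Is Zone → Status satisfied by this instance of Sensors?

Zone=E67: rows 1, 3, 7 → Status = 269, 269, 269 ✓
Zone=E34: rows 2, 4, 6 → Status = 267, 267, 267 ✓
Zone=E77: rows 5, 8, 9 → Status takes values {272, 253, 269} — violation
Two rows agree on Zone but differ on Status, so Zone → Status does not hold.

No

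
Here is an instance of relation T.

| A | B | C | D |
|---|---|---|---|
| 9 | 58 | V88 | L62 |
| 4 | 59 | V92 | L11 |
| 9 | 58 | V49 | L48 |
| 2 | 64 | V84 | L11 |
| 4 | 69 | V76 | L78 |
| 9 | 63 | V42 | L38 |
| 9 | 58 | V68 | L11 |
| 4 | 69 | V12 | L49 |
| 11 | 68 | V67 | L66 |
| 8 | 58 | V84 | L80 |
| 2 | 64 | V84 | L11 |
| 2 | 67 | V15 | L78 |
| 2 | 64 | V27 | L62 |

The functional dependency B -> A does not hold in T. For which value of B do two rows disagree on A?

B=58: 4 rows → A takes values {9, 8} — violation
B=59: 1 row → A = 4 ✓
B=64: 3 rows → A = 2, 2, 2 ✓
B=69: 2 rows → A = 4, 4 ✓
B=63: 1 row → A = 9 ✓
B=68: 1 row → A = 11 ✓
B=67: 1 row → A = 2 ✓
The only B value with inconsistent A is B=58.

58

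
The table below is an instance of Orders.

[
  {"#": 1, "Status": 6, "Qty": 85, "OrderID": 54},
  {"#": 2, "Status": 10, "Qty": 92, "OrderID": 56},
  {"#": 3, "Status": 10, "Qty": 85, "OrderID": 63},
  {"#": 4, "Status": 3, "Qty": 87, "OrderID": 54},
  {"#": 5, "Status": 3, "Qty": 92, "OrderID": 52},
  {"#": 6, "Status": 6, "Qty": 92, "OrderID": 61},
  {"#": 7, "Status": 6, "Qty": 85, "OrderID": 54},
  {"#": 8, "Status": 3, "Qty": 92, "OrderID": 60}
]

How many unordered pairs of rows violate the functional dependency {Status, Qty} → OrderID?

(Status=6, Qty=85): all 2 rows agree on OrderID — 0 pairs.
(Status=3, Qty=92): violating pairs (5,8) — 1 pair.

1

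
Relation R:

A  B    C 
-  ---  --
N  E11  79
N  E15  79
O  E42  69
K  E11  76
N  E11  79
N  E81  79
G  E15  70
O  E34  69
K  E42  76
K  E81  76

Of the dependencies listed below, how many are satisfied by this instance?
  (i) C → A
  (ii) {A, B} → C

(i) C → A: every LHS value maps to a single RHS value — holds.
(ii) {A, B} → C: every LHS value maps to a single RHS value — holds.
2 of the 2 dependencies hold.

2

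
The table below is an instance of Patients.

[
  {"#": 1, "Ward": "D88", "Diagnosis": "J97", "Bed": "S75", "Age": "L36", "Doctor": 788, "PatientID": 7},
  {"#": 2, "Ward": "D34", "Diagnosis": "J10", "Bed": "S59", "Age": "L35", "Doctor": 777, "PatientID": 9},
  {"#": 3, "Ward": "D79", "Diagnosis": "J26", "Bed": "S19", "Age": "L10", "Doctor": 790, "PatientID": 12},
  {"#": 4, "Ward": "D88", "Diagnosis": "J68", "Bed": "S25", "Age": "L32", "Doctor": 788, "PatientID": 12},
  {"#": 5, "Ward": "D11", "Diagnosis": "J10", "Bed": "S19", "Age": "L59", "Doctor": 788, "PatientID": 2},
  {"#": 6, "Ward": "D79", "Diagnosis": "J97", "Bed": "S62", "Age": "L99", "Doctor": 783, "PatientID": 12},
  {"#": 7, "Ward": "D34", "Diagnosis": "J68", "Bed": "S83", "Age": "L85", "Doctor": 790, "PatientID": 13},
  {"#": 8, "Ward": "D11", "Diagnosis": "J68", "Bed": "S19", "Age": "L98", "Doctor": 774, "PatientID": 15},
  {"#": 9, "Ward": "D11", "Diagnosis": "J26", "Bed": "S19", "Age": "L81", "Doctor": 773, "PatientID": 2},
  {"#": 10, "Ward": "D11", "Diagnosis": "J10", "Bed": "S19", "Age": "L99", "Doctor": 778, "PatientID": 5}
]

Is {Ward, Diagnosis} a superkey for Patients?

Rows 5 and 10 have the same {Ward, Diagnosis} value (Ward=D11, Diagnosis=J10) but are distinct tuples, so {Ward, Diagnosis} does not determine every attribute — not a superkey.

No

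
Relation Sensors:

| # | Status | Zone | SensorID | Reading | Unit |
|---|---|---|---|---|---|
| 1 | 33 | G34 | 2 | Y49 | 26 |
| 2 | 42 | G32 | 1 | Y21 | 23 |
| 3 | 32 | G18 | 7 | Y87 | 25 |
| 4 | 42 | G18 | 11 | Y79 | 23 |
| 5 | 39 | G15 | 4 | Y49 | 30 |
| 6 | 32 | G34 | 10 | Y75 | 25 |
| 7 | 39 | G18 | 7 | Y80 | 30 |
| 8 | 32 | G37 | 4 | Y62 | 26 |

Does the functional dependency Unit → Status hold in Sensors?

Unit=26: rows 1, 8 → Status takes values {33, 32} — violation
Unit=23: rows 2, 4 → Status = 42, 42 ✓
Unit=25: rows 3, 6 → Status = 32, 32 ✓
Unit=30: rows 5, 7 → Status = 39, 39 ✓
Two rows agree on Unit but differ on Status, so Unit → Status does not hold.

No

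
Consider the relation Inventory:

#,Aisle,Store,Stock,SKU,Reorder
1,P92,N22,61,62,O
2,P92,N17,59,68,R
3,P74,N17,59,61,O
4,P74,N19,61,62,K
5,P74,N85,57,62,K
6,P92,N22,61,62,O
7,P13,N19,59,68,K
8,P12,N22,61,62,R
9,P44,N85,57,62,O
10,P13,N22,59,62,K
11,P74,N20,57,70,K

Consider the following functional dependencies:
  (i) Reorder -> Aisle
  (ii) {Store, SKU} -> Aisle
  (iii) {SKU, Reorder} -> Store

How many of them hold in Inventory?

(i) Reorder -> Aisle: Reorder=O: rows 1, 3, 6, 9 → Aisle takes values {P92, P74, P44} — violation; Reorder=R: rows 2, 8 → Aisle takes values {P92, P12} — violation; Reorder=K: rows 4, 5, 7, 10, 11 → Aisle takes values {P74, P13} — violation — fails.
(ii) {Store, SKU} -> Aisle: (Store=N22, SKU=62): rows 1, 6, 8, 10 → Aisle takes values {P92, P12, P13} — violation; (Store=N85, SKU=62): rows 5, 9 → Aisle takes values {P74, P44} — violation — fails.
(iii) {SKU, Reorder} -> Store: (SKU=62, Reorder=O): rows 1, 6, 9 → Store takes values {N22, N85} — violation; (SKU=62, Reorder=K): rows 4, 5, 10 → Store takes values {N19, N85, N22} — violation — fails.
None of the 3 dependencies hold.

0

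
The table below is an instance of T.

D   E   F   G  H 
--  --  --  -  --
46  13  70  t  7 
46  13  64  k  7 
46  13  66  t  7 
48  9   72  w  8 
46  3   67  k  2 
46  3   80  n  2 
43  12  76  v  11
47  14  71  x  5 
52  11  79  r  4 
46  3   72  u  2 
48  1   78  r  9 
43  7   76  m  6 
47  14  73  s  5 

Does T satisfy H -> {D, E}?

Yes

H=7: 3 rows → {D,E} = (46, 13), (46, 13), (46, 13) ✓
H=8: 1 row → {D,E} = (48, 9) ✓
H=2: 3 rows → {D,E} = (46, 3), (46, 3), (46, 3) ✓
H=11: 1 row → {D,E} = (43, 12) ✓
H=5: 2 rows → {D,E} = (47, 14), (47, 14) ✓
H=4: 1 row → {D,E} = (52, 11) ✓
H=9: 1 row → {D,E} = (48, 1) ✓
H=6: 1 row → {D,E} = (43, 7) ✓
Every H value is associated with a single {D, E} value, so H -> {D, E} holds.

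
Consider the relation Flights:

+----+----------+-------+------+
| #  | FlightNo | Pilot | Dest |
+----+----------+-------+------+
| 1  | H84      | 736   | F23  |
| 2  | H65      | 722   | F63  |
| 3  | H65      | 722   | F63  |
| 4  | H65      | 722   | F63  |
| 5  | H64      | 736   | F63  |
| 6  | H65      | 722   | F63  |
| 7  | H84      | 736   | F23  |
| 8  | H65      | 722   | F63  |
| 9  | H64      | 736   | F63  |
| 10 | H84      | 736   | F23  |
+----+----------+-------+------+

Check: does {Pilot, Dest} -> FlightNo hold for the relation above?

Yes

(Pilot=736, Dest=F23): rows 1, 7, 10 → FlightNo = H84, H84, H84 ✓
(Pilot=722, Dest=F63): rows 2, 3, 4, 6, 8 → FlightNo = H65, H65, H65, H65, H65 ✓
(Pilot=736, Dest=F63): rows 5, 9 → FlightNo = H64, H64 ✓
Every {Pilot, Dest} value is associated with a single FlightNo value, so {Pilot, Dest} -> FlightNo holds.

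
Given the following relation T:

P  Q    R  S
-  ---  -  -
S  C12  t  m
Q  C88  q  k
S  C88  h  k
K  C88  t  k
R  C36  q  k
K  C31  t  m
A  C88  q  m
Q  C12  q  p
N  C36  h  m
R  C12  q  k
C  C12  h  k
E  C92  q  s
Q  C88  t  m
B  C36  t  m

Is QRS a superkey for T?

Yes

All 14 rows have distinct QRS values, so QRS → (all attributes) holds and QRS is a superkey.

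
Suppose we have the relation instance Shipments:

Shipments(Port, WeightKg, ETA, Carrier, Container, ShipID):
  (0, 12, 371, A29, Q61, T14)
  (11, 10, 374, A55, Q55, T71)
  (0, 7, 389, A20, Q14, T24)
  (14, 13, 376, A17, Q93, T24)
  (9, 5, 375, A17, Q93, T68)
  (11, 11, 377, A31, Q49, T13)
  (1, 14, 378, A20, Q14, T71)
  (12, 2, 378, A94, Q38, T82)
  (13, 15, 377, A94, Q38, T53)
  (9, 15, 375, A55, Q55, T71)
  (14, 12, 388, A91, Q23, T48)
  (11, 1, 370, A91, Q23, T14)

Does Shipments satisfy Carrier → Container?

Yes

Carrier=A29: 1 row → Container = Q61 ✓
Carrier=A55: 2 rows → Container = Q55, Q55 ✓
Carrier=A20: 2 rows → Container = Q14, Q14 ✓
Carrier=A17: 2 rows → Container = Q93, Q93 ✓
Carrier=A31: 1 row → Container = Q49 ✓
Carrier=A94: 2 rows → Container = Q38, Q38 ✓
Carrier=A91: 2 rows → Container = Q23, Q23 ✓
Every Carrier value is associated with a single Container value, so Carrier → Container holds.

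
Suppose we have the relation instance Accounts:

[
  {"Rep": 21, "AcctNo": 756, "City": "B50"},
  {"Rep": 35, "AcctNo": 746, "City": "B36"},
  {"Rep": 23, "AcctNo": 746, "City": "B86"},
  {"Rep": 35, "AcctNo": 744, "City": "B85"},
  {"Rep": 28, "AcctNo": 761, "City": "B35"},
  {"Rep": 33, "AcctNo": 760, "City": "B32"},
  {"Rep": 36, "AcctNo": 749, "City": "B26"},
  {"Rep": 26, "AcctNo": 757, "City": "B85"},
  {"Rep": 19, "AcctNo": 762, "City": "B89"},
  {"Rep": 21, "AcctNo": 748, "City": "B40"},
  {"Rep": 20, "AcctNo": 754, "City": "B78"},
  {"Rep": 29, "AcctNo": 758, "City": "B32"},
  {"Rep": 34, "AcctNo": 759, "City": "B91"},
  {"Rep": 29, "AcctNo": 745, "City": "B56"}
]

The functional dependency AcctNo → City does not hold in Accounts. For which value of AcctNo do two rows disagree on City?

746

AcctNo=756: 1 row → City = B50 ✓
AcctNo=746: 2 rows → City takes values {B36, B86} — violation
AcctNo=744: 1 row → City = B85 ✓
AcctNo=761: 1 row → City = B35 ✓
AcctNo=760: 1 row → City = B32 ✓
AcctNo=749: 1 row → City = B26 ✓
AcctNo=757: 1 row → City = B85 ✓
AcctNo=762: 1 row → City = B89 ✓
AcctNo=748: 1 row → City = B40 ✓
AcctNo=754: 1 row → City = B78 ✓
AcctNo=758: 1 row → City = B32 ✓
AcctNo=759: 1 row → City = B91 ✓
AcctNo=745: 1 row → City = B56 ✓
The only AcctNo value with inconsistent City is AcctNo=746.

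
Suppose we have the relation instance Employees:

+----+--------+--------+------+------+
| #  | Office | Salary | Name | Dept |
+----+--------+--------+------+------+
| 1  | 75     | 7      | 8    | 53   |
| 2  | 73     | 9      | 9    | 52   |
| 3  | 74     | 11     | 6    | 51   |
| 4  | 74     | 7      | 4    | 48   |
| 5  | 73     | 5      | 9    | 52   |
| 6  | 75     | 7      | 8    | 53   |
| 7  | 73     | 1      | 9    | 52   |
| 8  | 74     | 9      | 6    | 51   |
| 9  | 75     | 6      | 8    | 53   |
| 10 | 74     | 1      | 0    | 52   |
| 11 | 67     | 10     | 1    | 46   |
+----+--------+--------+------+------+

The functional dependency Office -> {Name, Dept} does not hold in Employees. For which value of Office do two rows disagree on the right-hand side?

Office=75: rows 1, 6, 9 → {Name,Dept} = (8, 53), (8, 53), (8, 53) ✓
Office=73: rows 2, 5, 7 → {Name,Dept} = (9, 52), (9, 52), (9, 52) ✓
Office=74: rows 3, 4, 8, 10 → {Name,Dept} takes values {(6, 51), (4, 48), (0, 52)} — violation
Office=67: row 11 → {Name,Dept} = (1, 46) ✓
The only Office value with inconsistent RHS is Office=74.

74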